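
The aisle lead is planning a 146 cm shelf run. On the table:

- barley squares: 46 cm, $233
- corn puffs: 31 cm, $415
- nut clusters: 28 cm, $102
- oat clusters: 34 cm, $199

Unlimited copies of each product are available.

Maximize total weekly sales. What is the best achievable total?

Best packing: 4×corn puffs — 124 cm, 1660 total.
Every other selection either busts 146 cm or fails to beat 1660.

1660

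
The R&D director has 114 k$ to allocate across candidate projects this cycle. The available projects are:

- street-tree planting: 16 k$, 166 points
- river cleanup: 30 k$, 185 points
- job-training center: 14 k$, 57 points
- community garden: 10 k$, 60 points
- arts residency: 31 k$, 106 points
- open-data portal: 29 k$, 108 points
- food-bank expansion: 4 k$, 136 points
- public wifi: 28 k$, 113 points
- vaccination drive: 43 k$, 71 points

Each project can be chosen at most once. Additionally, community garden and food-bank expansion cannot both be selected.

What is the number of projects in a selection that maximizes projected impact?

The maximum projected impact within 114 k$ is 708.
street-tree planting + river cleanup + open-data portal + food-bank expansion + public wifi hits 708 at 107 k$.
Any selection reaching 708 contains exactly 5 projects.

5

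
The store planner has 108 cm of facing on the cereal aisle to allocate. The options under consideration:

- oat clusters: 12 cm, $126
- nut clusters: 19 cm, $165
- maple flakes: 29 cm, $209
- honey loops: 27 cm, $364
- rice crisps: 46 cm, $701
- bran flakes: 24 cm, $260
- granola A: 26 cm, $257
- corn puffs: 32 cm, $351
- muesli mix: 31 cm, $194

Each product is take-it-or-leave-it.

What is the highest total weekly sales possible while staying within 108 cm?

The ratio ordering already packs tightly: honey loops + rice crisps + corn puffs, 105 cm, 1416.
Runner-up oat clusters + nut clusters + honey loops + rice crisps tops out at 1356.

1416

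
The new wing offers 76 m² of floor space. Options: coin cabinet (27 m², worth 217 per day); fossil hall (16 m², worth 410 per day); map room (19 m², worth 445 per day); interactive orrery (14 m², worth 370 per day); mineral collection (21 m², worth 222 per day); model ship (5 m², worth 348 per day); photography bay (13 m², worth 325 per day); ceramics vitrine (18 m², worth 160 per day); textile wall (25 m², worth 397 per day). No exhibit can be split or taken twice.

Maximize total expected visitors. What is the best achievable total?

1898

Best packing: fossil hall + map room + interactive orrery + model ship + photography bay — 67 m², 1898 total.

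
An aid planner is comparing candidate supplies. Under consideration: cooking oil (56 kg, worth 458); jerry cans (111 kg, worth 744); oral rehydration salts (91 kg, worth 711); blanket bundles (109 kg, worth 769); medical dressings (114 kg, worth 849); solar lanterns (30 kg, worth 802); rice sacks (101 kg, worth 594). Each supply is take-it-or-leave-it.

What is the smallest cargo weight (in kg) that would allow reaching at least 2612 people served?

Need the lightest bundle worth ≥ 2612.
cooking oil + oral rehydration salts + blanket bundles + solar lanterns: 2740 people served at 286 kg.
Any bundle with less than 286 kg falls short of 2612.

286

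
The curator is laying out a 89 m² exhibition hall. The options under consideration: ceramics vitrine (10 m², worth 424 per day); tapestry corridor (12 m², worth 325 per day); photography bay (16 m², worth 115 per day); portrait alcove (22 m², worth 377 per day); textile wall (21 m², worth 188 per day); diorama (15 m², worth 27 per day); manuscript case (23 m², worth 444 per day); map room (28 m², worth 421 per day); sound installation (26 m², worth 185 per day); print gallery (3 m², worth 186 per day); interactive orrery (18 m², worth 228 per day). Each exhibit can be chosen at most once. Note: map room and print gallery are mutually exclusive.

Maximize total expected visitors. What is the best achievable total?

1984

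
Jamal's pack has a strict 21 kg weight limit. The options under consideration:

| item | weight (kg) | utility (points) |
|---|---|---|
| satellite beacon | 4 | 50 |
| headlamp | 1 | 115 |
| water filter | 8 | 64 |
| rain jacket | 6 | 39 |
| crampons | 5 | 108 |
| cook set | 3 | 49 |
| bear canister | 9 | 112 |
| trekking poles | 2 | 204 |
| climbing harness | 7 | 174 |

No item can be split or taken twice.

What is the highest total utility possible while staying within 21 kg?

651

The ratio heuristic lands on headlamp + crampons + cook set + trekking poles + climbing harness (650) but leaves 3 kg idle.
The 3 kg tied up in cook set is better spent on satellite beacon — total rises to 651 (19 kg).
Runner-up headlamp + crampons + cook set + trekking poles + climbing harness tops out at 650.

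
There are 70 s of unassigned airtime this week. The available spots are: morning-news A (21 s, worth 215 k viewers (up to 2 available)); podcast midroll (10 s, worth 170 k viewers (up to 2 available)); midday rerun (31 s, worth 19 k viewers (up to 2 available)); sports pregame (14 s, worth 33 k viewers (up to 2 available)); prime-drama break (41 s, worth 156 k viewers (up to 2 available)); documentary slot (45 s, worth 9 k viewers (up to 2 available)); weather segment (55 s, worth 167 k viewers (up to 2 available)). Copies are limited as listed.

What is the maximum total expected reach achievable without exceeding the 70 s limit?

770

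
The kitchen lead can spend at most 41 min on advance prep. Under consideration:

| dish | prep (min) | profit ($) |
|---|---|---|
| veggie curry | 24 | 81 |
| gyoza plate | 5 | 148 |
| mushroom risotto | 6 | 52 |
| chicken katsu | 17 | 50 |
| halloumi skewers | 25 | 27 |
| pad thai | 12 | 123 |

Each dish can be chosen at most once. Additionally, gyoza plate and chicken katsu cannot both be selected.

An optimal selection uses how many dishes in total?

3

Optimal total is 352.
For example veggie curry + gyoza plate + pad thai achieves it, using 41 min.
All optima have 3 dishes.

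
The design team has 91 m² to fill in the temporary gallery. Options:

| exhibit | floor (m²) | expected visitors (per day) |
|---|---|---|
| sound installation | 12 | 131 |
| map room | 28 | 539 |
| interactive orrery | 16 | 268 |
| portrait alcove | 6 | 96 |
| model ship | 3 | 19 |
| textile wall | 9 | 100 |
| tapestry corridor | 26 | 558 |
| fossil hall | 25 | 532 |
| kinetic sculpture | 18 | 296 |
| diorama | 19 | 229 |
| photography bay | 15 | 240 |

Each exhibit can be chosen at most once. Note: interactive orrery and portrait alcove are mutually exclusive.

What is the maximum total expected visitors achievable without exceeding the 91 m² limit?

1760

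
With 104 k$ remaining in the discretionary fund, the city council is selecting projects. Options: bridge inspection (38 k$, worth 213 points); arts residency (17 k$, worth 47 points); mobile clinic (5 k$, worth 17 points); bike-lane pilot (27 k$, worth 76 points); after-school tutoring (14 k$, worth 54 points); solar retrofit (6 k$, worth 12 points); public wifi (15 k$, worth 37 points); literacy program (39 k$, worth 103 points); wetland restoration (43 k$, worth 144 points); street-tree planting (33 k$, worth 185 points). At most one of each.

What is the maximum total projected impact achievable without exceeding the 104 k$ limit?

499

Ranking by ratio (projected impact/k$): street-tree planting 5.61, bridge inspection 5.61, after-school tutoring 3.86.
Taking the top-ratio projects first gives bridge inspection + mobile clinic + after-school tutoring + solar retrofit + street-tree planting for 481 (96 k$).
Replace mobile clinic and solar retrofit with arts residency: the trade gains 18 net, giving 499 at 102 k$.
Next best is bridge inspection + mobile clinic + bike-lane pilot + street-tree planting at 491 (103 k$) — short by 8.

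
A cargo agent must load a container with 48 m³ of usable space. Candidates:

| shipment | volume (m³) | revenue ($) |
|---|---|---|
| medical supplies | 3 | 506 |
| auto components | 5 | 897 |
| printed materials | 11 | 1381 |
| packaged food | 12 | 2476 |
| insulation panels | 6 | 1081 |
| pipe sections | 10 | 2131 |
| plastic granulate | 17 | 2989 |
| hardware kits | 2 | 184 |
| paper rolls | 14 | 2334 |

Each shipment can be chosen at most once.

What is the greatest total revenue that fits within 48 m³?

A density-first pass picks medical supplies + auto components + printed materials + packaged food + insulation panels + pipe sections — 8472 at 47 m³.
Dropping auto components and printed materials frees 16 m³; slotting in plastic granulate (17 m³) lifts the total to 9183 at 48 m³.
That's the maximum — no swap from here does better than 9183.

9183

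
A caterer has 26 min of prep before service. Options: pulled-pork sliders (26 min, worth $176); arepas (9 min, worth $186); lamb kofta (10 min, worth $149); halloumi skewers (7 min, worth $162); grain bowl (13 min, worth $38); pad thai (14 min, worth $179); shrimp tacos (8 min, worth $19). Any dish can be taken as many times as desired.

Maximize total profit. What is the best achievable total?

534

Filling by ratio: 3×halloumi skewers for 486, with 5 min left unused.
Replace 2×halloumi skewers with 2×arepas: the trade gains 48 net, giving 534 at 25 min.
Nothing else within 26 min beats 534.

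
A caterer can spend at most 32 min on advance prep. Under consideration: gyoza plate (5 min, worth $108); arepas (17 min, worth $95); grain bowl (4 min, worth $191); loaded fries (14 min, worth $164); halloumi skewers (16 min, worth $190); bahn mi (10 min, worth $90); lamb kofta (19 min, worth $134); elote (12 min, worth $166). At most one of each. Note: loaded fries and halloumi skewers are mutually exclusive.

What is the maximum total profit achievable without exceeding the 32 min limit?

555

By profit per min: grain bowl 47.75, gyoza plate 21.60, elote 13.83 lead.
Gyoza plate + grain bowl + bahn mi + elote uses 31 of the 32 min and totals 555.
The closest alternative, grain bowl + halloumi skewers + elote, reaches only 547.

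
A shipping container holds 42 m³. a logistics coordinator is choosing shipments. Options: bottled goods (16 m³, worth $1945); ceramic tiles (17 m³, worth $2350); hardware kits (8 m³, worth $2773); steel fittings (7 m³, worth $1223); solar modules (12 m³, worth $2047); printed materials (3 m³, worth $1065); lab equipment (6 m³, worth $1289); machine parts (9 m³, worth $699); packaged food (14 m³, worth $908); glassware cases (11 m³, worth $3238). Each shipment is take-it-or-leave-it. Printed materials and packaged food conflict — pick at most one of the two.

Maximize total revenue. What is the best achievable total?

10412

Taking the top-ratio shipments first gives hardware kits + steel fittings + printed materials + lab equipment + glassware cases for 9588 (35 m³).
Replace steel fittings with solar modules: the trade gains 824 net, giving 10412 at 40 m³.
Runner-up hardware kits + steel fittings + solar modules + printed materials + glassware cases tops out at 10346.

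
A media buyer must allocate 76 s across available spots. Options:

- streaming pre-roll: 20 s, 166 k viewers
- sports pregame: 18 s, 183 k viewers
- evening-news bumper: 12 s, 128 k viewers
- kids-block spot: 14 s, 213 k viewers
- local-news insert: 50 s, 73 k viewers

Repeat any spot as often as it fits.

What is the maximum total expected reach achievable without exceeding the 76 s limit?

1065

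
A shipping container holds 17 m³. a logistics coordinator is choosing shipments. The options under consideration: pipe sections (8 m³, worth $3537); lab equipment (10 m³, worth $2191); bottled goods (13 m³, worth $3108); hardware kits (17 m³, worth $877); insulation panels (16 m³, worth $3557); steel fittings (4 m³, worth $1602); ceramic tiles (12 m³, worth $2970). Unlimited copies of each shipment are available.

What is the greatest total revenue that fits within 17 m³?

By revenue per m³: pipe sections 442.12, steel fittings 400.50, ceramic tiles 247.50 lead.
Best packing: 2×pipe sections — 16 m³, 7074 total.
That's the maximum — no swap from here does better than 7074.

7074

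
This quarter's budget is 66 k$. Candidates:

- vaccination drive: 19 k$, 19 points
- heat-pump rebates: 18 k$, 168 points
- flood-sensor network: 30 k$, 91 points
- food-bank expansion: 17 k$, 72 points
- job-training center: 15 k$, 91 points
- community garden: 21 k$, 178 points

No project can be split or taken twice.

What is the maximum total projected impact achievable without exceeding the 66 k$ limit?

437

Density check — heat-pump rebates 9.33, community garden 8.48, job-training center 6.07 are the best per k$.
Best packing: heat-pump rebates + job-training center + community garden — 54 k$, 437 total.
That's the maximum — no swap from here does better than 437.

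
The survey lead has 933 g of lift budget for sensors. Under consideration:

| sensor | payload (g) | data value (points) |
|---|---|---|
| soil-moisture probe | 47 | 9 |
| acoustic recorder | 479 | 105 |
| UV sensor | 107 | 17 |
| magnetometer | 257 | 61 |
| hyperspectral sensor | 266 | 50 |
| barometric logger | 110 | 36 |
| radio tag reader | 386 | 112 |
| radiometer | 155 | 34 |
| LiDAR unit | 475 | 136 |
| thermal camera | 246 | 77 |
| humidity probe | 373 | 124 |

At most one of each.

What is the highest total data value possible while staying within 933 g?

281

The ratio heuristic lands on soil-moisture probe + barometric logger + radiometer + thermal camera + humidity probe (280) but leaves 2 g idle.
Dropping radiometer and thermal camera frees 401 g; slotting in radio tag reader (386 g) lifts the total to 281 at 916 g.
Runner-up soil-moisture probe + barometric logger + radiometer + thermal camera + humidity probe tops out at 280.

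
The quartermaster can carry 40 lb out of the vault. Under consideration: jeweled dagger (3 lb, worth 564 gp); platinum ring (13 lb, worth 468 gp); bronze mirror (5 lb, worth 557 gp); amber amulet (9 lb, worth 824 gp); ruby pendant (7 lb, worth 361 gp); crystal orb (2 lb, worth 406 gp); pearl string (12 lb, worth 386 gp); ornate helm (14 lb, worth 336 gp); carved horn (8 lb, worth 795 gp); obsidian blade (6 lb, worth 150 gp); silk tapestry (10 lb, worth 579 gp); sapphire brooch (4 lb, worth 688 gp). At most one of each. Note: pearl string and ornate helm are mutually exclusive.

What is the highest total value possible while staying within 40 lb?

4195

Ranking by ratio (value/lb): crystal orb 203.00, jeweled dagger 188.00, sapphire brooch 172.00.
Jeweled dagger + bronze mirror + amber amulet + ruby pendant + crystal orb + carved horn + sapphire brooch uses 38 of the 40 lb and totals 4195.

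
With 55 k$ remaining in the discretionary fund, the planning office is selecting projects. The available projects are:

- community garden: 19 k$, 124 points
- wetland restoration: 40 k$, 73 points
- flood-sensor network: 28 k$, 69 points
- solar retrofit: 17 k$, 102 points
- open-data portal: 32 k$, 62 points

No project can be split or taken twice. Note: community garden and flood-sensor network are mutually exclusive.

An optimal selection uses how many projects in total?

The maximum projected impact within 55 k$ is 226.
community garden + solar retrofit hits 226 at 36 k$.
Any selection reaching 226 contains exactly 2 projects.

2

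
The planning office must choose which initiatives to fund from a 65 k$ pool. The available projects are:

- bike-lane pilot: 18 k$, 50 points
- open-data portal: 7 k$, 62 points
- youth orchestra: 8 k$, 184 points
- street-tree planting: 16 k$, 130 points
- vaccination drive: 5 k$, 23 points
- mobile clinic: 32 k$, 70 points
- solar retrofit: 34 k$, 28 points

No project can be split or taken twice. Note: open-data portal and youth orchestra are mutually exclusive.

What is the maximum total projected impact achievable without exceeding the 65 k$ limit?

407

Ranking by ratio (projected impact/k$): youth orchestra 23.00, open-data portal 8.86, street-tree planting 8.12.
Best packing: youth orchestra + street-tree planting + vaccination drive + mobile clinic — 61 k$, 407 total.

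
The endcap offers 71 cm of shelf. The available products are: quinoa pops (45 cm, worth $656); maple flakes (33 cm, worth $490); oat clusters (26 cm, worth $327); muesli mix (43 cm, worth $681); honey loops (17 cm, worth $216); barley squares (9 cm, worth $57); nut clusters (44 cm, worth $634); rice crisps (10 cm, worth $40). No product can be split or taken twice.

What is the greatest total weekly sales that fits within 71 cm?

1008

Greedy by ratio would take muesli mix + honey loops + barley squares: 69 cm used, total 954.
Dropping honey loops and barley squares frees 26 cm; slotting in oat clusters (26 cm) lifts the total to 1008 at 69 cm.
Next best is quinoa pops + oat clusters at 983 (71 cm) — short by 25.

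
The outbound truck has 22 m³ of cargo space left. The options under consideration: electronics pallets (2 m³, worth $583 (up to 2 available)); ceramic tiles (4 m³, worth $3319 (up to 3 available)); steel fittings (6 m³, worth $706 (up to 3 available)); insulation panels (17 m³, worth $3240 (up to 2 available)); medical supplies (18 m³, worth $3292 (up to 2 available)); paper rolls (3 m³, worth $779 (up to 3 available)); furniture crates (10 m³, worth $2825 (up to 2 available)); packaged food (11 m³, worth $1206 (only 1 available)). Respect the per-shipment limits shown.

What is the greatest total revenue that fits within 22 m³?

Greedy by ratio would take 2×electronics pallets + 3×ceramic tiles + 2×paper rolls: 22 m³ used, total 12681.
Replace 2×electronics pallets and 2×paper rolls with furniture crates: the trade gains 101 net, giving 12782 at 22 m³.
Every other selection either busts 22 m³ or exceeds an availability limit or fails to beat 12782.

12782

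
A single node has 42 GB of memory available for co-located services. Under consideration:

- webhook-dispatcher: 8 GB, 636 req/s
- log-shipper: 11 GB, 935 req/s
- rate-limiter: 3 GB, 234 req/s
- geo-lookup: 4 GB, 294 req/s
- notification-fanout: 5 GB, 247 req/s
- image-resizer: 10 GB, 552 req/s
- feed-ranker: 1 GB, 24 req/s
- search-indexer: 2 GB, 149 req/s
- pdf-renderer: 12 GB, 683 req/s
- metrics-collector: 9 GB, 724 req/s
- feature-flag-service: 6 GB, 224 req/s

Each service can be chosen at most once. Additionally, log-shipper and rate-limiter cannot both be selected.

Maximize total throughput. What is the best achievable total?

Density check — log-shipper 85.00, metrics-collector 80.44, webhook-dispatcher 79.50, rate-limiter 78.00 are the best per GB.
Best packing: webhook-dispatcher + log-shipper + geo-lookup + image-resizer + metrics-collector — 42 GB, 3141 total.
The closest alternative, webhook-dispatcher + log-shipper + search-indexer + pdf-renderer + metrics-collector, reaches only 3127.

3141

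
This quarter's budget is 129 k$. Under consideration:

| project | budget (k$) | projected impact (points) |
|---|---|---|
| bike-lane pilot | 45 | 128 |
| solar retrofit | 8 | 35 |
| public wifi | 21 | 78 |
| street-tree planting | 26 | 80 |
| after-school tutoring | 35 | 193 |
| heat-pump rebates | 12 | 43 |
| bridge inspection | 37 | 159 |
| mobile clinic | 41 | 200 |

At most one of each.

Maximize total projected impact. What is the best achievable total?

Filling by ratio: solar retrofit + after-school tutoring + bridge inspection + mobile clinic for 587, with 8 k$ left unused.
The 8 k$ tied up in solar retrofit is better spent on heat-pump rebates — total rises to 595 (125 k$).
Next best is solar retrofit + after-school tutoring + bridge inspection + mobile clinic at 587 (121 k$) — short by 8.

595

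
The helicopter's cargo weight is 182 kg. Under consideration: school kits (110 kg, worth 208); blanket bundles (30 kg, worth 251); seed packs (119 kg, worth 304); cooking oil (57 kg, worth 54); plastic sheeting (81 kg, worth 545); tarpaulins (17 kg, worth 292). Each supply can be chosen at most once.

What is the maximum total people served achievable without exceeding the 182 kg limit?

Blanket bundles + plastic sheeting + tarpaulins uses 128 of the 182 kg and totals 1088.
Next best is cooking oil + plastic sheeting + tarpaulins at 891 (155 kg) — short by 197.

1088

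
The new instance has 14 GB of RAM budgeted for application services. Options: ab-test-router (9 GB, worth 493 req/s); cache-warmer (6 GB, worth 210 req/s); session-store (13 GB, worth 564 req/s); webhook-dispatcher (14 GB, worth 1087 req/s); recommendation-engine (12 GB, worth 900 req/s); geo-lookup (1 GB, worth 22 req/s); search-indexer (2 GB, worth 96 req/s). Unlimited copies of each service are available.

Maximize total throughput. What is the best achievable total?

1087

Best packing: webhook-dispatcher — 14 GB, 1087 total.
No other feasible combination exceeds 1087.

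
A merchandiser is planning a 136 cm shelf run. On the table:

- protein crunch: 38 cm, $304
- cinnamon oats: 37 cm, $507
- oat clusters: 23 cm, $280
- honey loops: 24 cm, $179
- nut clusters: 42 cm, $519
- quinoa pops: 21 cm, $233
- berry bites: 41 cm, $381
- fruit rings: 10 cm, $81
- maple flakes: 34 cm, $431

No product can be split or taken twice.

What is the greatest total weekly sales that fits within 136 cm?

Best packing: cinnamon oats + oat clusters + nut clusters + maple flakes — 136 cm, 1737 total.

1737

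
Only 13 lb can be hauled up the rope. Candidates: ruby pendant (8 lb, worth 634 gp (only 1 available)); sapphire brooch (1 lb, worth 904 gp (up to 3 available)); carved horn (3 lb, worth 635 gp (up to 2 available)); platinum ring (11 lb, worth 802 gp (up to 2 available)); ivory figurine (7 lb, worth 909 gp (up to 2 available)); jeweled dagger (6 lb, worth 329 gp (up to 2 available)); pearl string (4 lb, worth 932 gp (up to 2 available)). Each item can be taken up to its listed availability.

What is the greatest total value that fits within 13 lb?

4914

Greedy by ratio would take 3×sapphire brooch + 2×pearl string: 11 lb used, total 4576.
Dropping pearl string frees 4 lb; slotting in 2×carved horn (6 lb) lifts the total to 4914 at 13 lb.
That's the maximum — no swap from here does better than 4914.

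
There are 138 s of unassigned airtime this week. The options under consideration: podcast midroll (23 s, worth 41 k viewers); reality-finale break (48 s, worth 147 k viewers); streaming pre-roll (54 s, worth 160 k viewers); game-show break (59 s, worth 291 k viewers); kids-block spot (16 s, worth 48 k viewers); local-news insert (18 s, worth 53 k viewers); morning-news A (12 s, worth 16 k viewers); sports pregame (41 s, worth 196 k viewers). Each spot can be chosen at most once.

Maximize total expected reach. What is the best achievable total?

588

Game-show break + kids-block spot + local-news insert + sports pregame uses 134 of the 138 s and totals 588.
The closest alternative, game-show break + local-news insert + morning-news A + sports pregame, reaches only 556.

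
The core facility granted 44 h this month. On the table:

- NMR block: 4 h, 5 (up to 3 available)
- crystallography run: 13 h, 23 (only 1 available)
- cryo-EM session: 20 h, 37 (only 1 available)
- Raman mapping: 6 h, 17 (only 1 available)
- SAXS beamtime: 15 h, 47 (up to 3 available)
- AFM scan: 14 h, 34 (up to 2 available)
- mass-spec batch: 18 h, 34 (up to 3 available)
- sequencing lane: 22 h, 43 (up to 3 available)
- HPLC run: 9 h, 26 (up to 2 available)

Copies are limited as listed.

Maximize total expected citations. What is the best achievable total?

Taking the top-ratio experiments first gives NMR block + 2×SAXS beamtime + HPLC run for 125 (43 h).
Dropping NMR block and HPLC run frees 13 h; slotting in AFM scan (14 h) lifts the total to 128 at 44 h.
That's the maximum — no swap from here does better than 128.

128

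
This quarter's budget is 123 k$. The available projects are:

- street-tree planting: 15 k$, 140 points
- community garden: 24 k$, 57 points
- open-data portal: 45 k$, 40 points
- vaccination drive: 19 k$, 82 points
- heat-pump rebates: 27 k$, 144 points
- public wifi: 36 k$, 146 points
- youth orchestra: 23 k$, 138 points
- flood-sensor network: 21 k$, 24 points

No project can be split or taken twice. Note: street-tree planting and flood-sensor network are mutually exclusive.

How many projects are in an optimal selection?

The maximum projected impact within 123 k$ is 650.
For example street-tree planting + vaccination drive + heat-pump rebates + public wifi + youth orchestra achieves it, using 120 k$.
Any selection reaching 650 contains exactly 5 projects.

5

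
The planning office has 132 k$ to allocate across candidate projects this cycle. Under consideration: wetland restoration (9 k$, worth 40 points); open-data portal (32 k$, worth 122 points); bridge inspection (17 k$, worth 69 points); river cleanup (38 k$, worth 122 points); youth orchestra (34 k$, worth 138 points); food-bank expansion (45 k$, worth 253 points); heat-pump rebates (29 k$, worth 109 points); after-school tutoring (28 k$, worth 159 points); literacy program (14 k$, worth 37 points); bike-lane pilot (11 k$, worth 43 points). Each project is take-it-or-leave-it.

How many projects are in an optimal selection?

The maximum projected impact within 132 k$ is 643.
One optimal bundle: wetland restoration + open-data portal + bridge inspection + food-bank expansion + after-school tutoring (131 k$).
Any selection reaching 643 contains exactly 5 projects.

5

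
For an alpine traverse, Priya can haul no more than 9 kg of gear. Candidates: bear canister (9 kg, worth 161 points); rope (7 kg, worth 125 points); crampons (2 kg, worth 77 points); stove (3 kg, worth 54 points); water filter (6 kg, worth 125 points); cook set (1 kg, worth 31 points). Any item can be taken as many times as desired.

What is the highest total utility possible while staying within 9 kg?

339

The ratio ordering already packs tightly: 4×crampons + cook set, 9 kg, 339.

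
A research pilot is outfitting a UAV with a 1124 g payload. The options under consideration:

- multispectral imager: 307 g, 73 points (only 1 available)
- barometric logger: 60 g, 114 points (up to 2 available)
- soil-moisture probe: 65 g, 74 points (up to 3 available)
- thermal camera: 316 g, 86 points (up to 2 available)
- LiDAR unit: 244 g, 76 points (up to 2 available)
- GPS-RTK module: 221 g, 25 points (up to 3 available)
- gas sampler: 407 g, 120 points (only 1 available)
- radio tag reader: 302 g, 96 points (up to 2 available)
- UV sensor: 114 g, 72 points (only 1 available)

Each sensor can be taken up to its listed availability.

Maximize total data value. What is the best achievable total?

The ratio heuristic lands on 2×barometric logger + 3×soil-moisture probe + 2×radio tag reader + UV sensor (714) but leaves 91 g idle.
The 604 g tied up in 2×radio tag reader is better spent on LiDAR unit + gas sampler — total rises to 718 (1080 g).
Every other selection either busts 1124 g or exceeds an availability limit or fails to beat 718.

718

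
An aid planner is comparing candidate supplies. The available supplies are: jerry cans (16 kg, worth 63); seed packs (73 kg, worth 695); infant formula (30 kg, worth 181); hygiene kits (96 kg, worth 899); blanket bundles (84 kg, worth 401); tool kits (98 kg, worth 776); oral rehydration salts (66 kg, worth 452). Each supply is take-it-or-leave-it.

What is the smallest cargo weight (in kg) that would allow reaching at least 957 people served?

112

Look for the lowest-cargo combination reaching 957.
jerry cans + hygiene kits: 962 people served at 112 kg.
Any bundle with less than 112 kg falls short of 957.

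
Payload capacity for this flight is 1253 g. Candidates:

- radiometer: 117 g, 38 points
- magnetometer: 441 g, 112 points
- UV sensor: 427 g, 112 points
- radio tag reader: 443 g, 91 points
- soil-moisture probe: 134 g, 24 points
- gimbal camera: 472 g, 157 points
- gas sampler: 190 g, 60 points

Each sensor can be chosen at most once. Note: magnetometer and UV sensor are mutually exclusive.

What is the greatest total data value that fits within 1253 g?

367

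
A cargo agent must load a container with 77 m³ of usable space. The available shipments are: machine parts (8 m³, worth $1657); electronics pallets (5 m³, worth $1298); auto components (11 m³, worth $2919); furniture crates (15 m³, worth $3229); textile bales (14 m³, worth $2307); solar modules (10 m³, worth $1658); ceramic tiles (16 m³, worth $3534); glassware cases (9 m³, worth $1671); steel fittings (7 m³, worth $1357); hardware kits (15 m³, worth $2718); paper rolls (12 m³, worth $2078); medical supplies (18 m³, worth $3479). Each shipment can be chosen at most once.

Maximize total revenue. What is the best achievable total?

16712

Ranking by ratio (revenue/m³): auto components 265.36, electronics pallets 259.60, ceramic tiles 220.88, furniture crates 215.27.
The ratio heuristic lands on machine parts + electronics pallets + auto components + furniture crates + ceramic tiles + glassware cases + steel fittings (15665) but leaves 6 m³ idle.
Replace glassware cases with hardware kits: the trade gains 1047 net, giving 16712 at 77 m³.
Runner-up electronics pallets + auto components + furniture crates + ceramic tiles + paper rolls + medical supplies tops out at 16537.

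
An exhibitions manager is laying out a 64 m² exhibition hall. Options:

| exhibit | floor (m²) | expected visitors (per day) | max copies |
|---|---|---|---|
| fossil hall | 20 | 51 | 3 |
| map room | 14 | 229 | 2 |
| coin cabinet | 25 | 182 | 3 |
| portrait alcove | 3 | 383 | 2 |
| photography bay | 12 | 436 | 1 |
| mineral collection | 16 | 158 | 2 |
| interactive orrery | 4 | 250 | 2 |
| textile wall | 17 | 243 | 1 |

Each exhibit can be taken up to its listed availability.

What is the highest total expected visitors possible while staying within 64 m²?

By expected visitors per m²: portrait alcove 127.67, interactive orrery 62.50, photography bay 36.33, map room 16.36 lead.
Taking the top-ratio exhibits first gives 2×map room + 2×portrait alcove + photography bay + 2×interactive orrery for 2160 (54 m²).
Replace map room with textile wall: the trade gains 14 net, giving 2174 at 57 m².

2174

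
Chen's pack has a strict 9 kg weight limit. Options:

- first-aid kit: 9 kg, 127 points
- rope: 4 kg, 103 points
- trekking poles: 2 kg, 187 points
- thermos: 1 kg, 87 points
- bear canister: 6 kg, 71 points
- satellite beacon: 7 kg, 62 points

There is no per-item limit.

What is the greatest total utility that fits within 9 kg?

835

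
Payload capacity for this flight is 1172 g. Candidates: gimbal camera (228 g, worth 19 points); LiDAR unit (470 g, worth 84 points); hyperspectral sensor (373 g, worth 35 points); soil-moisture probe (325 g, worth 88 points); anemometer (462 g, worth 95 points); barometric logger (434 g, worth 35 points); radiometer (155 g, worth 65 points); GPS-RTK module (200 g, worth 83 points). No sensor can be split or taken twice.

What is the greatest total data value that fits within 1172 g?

331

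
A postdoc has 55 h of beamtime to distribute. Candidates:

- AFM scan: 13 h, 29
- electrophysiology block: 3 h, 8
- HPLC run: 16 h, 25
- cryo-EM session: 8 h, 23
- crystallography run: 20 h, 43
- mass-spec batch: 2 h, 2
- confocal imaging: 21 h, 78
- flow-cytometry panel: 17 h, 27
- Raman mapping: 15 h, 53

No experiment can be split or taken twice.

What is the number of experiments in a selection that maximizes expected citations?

Best achievable expected citations is 170.
One optimal bundle: AFM scan + electrophysiology block + mass-spec batch + confocal imaging + Raman mapping (54 h).
Every optimal selection uses 5 experiments.

5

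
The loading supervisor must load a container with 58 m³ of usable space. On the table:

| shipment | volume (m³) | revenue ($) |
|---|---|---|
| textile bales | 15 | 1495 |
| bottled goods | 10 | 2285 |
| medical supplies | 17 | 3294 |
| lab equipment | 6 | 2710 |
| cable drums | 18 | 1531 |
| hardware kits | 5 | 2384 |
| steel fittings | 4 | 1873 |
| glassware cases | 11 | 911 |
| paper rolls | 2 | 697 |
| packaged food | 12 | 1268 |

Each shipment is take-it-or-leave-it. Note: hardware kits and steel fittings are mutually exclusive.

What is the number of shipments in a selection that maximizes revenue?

The maximum revenue within 58 m³ is 12901.
One optimal bundle: bottled goods + medical supplies + lab equipment + cable drums + hardware kits + paper rolls (58 m³).
All optima have 6 shipments.

6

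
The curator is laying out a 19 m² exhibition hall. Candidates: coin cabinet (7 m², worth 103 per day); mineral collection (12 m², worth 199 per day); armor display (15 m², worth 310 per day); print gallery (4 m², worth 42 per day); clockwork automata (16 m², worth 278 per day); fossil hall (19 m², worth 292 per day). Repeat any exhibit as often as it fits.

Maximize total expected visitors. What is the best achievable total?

Ranking by ratio (expected visitors/m²): armor display 20.67, clockwork automata 17.38, mineral collection 16.58.
Taking armor display + print gallery: 19 m² used, 352 in expected visitors.

352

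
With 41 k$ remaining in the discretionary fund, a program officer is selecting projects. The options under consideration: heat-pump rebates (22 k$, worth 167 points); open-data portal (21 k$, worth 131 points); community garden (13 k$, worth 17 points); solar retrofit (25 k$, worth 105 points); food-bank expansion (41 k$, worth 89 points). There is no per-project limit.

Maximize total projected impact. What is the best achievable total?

Best packing: heat-pump rebates + community garden — 35 k$, 184 total.

184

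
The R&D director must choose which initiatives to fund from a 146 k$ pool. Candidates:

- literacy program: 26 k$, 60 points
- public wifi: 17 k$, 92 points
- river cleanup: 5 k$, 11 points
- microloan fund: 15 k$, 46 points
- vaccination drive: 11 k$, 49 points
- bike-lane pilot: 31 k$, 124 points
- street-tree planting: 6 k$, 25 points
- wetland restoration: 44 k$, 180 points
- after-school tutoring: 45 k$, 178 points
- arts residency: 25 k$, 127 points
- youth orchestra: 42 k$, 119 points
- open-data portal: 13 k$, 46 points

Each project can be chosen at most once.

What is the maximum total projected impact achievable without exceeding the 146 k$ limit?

629

Ranking by ratio (projected impact/k$): public wifi 5.41, arts residency 5.08, vaccination drive 4.45, street-tree planting 4.17.
A density-first pass picks public wifi + river cleanup + vaccination drive + bike-lane pilot + street-tree planting + wetland restoration + arts residency — 608 at 139 k$.
Replace street-tree planting with open-data portal: the trade gains 21 net, giving 629 at 146 k$.
Nothing else within 146 k$ beats 629.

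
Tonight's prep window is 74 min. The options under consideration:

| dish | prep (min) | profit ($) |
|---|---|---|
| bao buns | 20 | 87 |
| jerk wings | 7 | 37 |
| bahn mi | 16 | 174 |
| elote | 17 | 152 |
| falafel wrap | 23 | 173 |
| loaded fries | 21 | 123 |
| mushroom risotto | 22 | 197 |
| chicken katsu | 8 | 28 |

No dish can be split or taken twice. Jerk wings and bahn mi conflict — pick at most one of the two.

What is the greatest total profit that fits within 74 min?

572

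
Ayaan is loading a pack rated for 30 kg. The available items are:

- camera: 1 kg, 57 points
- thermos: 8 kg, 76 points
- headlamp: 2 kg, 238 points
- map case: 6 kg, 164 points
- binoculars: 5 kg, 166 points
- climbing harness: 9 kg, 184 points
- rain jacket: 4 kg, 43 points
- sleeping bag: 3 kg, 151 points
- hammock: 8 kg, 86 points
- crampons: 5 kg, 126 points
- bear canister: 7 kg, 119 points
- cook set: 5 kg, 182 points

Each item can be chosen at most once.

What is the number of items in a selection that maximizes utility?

Optimal total is 1104.
One optimal bundle: camera + headlamp + binoculars + climbing harness + sleeping bag + crampons + cook set (30 kg).
Every optimal selection uses 7 items.

7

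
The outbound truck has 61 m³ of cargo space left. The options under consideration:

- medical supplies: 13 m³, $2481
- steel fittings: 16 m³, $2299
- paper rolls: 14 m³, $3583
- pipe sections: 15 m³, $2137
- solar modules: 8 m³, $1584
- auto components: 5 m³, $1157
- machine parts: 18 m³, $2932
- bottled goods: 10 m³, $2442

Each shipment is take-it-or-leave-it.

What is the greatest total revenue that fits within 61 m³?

12595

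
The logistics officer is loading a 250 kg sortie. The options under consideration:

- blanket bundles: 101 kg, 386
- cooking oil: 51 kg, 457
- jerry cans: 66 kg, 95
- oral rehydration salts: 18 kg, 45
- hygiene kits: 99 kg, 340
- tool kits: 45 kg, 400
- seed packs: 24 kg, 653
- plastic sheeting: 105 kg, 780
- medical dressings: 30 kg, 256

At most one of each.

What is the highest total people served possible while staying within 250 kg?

Taking the top-ratio supplies first gives cooking oil + hygiene kits + tool kits + seed packs + medical dressings for 2106 (249 kg).
Replace hygiene kits and medical dressings with oral rehydration salts + plastic sheeting: the trade gains 229 net, giving 2335 at 243 kg.
The closest alternative, cooking oil + tool kits + seed packs + plastic sheeting, reaches only 2290.

2335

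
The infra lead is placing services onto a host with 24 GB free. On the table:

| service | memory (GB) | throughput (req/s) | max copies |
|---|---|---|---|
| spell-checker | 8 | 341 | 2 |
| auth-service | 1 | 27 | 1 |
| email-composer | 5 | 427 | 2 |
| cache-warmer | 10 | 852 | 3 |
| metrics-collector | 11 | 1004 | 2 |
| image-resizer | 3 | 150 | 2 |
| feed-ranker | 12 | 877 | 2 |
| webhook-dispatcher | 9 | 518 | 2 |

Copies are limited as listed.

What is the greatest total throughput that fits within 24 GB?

Best packing: auth-service + 2×metrics-collector — 23 GB, 2035 total.
The spare 1 GB is too small for any remaining service, and no exchange beats 2035.

2035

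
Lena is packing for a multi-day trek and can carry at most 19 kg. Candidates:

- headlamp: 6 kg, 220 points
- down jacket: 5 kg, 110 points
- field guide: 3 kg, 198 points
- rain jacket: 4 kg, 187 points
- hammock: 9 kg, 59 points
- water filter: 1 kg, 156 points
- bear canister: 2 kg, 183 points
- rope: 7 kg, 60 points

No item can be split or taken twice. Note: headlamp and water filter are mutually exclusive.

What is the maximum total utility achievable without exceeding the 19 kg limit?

Density check — water filter 156.00, bear canister 91.50, field guide 66.00 are the best per kg.
Down jacket + field guide + rain jacket + water filter + bear canister uses 15 of the 19 kg and totals 834.
The closest alternative, headlamp + field guide + rain jacket + bear canister, reaches only 788.

834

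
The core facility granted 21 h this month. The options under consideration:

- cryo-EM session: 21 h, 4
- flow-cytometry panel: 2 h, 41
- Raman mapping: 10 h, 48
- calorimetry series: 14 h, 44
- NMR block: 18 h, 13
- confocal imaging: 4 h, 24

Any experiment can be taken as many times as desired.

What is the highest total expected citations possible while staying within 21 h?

410

Taking 10×flow-cytometry panel: 20 h used, 410 in expected citations.
That's the maximum — no swap from here does better than 410.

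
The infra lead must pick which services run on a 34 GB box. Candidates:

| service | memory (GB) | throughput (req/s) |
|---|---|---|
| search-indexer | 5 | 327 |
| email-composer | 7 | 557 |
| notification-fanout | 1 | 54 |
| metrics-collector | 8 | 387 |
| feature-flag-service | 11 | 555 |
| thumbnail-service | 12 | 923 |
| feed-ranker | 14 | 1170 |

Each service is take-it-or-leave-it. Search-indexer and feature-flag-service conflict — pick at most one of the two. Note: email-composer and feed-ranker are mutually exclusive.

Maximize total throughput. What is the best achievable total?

2480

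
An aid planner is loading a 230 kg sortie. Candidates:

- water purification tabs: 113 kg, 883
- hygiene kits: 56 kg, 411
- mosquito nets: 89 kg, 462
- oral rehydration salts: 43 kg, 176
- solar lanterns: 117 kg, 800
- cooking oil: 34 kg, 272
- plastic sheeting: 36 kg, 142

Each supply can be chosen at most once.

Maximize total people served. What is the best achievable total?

1683

Density check — cooking oil 8.00, water purification tabs 7.81, hygiene kits 7.34, solar lanterns 6.84 are the best per kg.
Greedy by ratio would take water purification tabs + hygiene kits + cooking oil: 203 kg used, total 1566.
Replace hygiene kits and cooking oil with solar lanterns: the trade gains 117 net, giving 1683 at 230 kg.
Every other selection either busts 230 kg or fails to beat 1683.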